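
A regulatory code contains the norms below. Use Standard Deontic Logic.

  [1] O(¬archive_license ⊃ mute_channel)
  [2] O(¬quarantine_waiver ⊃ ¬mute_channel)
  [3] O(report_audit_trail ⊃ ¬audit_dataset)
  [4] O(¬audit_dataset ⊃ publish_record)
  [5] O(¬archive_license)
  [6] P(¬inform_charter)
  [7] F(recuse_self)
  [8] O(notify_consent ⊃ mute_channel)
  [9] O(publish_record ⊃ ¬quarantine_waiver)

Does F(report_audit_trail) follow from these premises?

Yes

From premise 5 we have O(¬archive_license).
Applying K to premise 1 (O(¬archive_license ⊃ mute_channel)) and O(¬archive_license) yields O(mute_channel).
The contrapositive of premise 2 (O(¬quarantine_waiver ⊃ ¬mute_channel)) is O(mute_channel ⊃ quarantine_waiver), and O(mute_channel) is already established, so O(quarantine_waiver).
The contrapositive of premise 9 (O(publish_record ⊃ ¬quarantine_waiver)) is O(quarantine_waiver ⊃ ¬publish_record), and O(quarantine_waiver) is already established, so O(¬publish_record).
Premise 4 is O(¬audit_dataset ⊃ publish_record); contrapositively O(¬publish_record ⊃ audit_dataset). Since O(¬publish_record) holds, K gives O(audit_dataset).
Premise 3, O(report_audit_trail ⊃ ¬audit_dataset), contraposes to O(audit_dataset ⊃ ¬report_audit_trail); with O(audit_dataset) we get O(¬report_audit_trail).
Premises 6, 7, 8 do not contribute to this derivation.
So O(¬report_audit_trail) holds, i.e. F(report_audit_trail). The claim follows.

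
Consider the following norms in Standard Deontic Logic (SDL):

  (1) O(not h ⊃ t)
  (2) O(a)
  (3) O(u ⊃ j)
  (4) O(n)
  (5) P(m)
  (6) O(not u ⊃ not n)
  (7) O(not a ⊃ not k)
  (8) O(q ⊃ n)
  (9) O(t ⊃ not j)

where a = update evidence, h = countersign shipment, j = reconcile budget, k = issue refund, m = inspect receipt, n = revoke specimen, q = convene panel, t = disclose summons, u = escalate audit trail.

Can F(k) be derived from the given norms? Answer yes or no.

Premise 7 is O(not a ⊃ not k), but O(not a) is not derivable from the premises, so it does not yield O(not k).
No other premise forces O(not k). An ideal world satisfying every premise can still have k true, so F(k) is not derivable.

No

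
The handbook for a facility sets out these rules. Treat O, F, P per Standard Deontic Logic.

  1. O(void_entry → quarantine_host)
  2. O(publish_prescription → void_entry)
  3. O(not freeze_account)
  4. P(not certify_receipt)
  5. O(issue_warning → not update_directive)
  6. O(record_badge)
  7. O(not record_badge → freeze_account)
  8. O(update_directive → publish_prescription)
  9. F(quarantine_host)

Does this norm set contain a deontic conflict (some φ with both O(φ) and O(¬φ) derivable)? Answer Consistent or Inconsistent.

Consistent

Premise 7 is O(not record_badge → freeze_account), but O(not record_badge) is not derivable from the premises, so it does not yield O(freeze_account).
So O(freeze_account) is not derivable, and the apparent clash with O(not freeze_account) does not arise.
A world satisfying every obligation exists (e.g. certify_receipt=false, freeze_account=false, issue_warning=false, publish_prescription=false, quarantine_host=false, record_badge=true, update_directive=false, void_entry=false); no atom is both obligatory and forbidden, so the set is consistent.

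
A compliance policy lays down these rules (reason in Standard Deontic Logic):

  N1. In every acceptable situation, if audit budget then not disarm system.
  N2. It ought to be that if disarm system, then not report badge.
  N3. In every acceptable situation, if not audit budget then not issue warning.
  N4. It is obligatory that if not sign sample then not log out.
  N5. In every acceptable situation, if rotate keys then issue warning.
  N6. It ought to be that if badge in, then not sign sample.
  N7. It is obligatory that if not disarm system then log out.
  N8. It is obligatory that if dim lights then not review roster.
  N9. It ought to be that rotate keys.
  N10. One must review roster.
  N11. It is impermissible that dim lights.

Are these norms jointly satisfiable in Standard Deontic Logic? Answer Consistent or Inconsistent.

Consistent

Premise 8 is O(dim_lights → ¬review_roster), but O(dim_lights) is not derivable from the premises, so it does not yield O(¬review_roster).
So O(¬review_roster) is not derivable, and the apparent clash with O(review_roster) does not arise.
A world satisfying every obligation exists (e.g. audit_budget=true, badge_in=false, dim_lights=false, disarm_system=false, issue_warning=true, log_out=true, report_badge=false, review_roster=true, rotate_keys=true, sign_sample=true); no atom is both obligatory and forbidden, so the set is consistent.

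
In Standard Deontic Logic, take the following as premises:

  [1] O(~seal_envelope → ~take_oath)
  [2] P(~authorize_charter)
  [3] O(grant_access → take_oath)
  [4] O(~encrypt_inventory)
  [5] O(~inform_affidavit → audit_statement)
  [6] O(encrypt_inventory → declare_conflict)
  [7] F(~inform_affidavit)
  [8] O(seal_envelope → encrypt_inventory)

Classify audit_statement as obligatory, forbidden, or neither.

Neither

Premise 5 is O(~inform_affidavit → audit_statement), but O(~inform_affidavit) is not derivable from the premises, so it does not yield O(audit_statement).
No premise or chain of K-axiom applications forces O(audit_statement), and none forces O(~audit_statement). So audit_statement is neither obligatory nor forbidden under these norms.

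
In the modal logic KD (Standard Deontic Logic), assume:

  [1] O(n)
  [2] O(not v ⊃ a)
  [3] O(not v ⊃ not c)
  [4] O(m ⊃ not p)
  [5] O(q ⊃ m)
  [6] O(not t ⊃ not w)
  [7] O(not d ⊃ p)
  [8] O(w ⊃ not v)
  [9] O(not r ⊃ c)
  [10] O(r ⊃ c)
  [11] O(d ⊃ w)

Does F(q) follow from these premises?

Yes

Premises 9 and 10 are O(not r ⊃ c) and O(r ⊃ c); every ideal world satisfies not r or r, so in either case c holds — hence O(c).
Premise 3 is O(not v ⊃ not c); contrapositively O(c ⊃ v). Since O(c) holds, K gives O(v).
Premise 8, O(w ⊃ not v), contraposes to O(v ⊃ not w); with O(v) we get O(not w).
The contrapositive of premise 11 (O(d ⊃ w)) is O(not w ⊃ not d), and O(not w) is already established, so O(not d).
From O(not d) and premise 7, O(not d ⊃ p), we obtain O(p).
The contrapositive of premise 4 (O(m ⊃ not p)) is O(p ⊃ not m), and O(p) is already established, so O(not m).
The contrapositive of premise 5 (O(q ⊃ m)) is O(not m ⊃ not q), and O(not m) is already established, so O(not q).
Premises 1, 2, 6 do not contribute to this derivation.
So O(not q) holds, i.e. F(q). The claim follows.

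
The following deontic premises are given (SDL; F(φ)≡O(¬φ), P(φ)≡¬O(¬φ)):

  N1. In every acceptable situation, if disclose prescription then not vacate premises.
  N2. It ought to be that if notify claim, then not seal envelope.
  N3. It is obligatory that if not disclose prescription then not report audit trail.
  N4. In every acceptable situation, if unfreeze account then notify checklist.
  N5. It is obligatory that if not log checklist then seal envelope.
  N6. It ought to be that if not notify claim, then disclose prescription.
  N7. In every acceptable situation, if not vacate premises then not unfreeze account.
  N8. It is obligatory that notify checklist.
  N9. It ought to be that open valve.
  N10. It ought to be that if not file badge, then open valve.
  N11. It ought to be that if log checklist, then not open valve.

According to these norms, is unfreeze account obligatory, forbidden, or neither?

From premise 9 we have O(open_valve).
The contrapositive of premise 11 (O(log_checklist → ¬open_valve)) is O(open_valve → ¬log_checklist), and O(open_valve) is already established, so O(¬log_checklist).
Premise 5 is O(¬log_checklist → seal_envelope); since O(¬log_checklist), deontic closure gives O(seal_envelope).
Premise 2, O(notify_claim → ¬seal_envelope), contraposes to O(seal_envelope → ¬notify_claim); with O(seal_envelope) we get O(¬notify_claim).
With premise 6, O(¬notify_claim → disclose_prescription), the K-axiom yields O(disclose_prescription).
With premise 1, O(disclose_prescription → ¬vacate_premises), the K-axiom yields O(¬vacate_premises).
Applying K to premise 7 (O(¬vacate_premises → ¬unfreeze_account)) and O(¬vacate_premises) yields O(¬unfreeze_account).
Premises 3, 4, 8, 10 do not contribute to this derivation.
Thus O(¬unfreeze_account), which is F(unfreeze_account): unfreeze_account is forbidden.

Forbidden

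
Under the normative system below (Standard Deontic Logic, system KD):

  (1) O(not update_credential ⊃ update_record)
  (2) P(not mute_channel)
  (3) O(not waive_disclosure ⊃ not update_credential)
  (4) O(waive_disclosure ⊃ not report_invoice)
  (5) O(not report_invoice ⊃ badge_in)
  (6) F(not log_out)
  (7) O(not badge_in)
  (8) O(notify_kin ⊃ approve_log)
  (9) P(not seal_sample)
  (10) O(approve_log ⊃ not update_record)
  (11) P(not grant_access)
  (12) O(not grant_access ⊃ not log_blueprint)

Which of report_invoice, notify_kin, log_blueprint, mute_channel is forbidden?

Premise 7 gives O(not badge_in).
Premise 5 is O(not report_invoice ⊃ badge_in); contrapositively O(not badge_in ⊃ report_invoice). Since O(not badge_in) holds, K gives O(report_invoice).
Premise 4 is O(waive_disclosure ⊃ not report_invoice); contrapositively O(report_invoice ⊃ not waive_disclosure). Since O(report_invoice) holds, K gives O(not waive_disclosure).
From O(not waive_disclosure) and premise 3, O(not waive_disclosure ⊃ not update_credential), we obtain O(not update_credential).
Premise 1 is O(not update_credential ⊃ update_record); since O(not update_credential), deontic closure gives O(update_record).
Premise 10 is O(approve_log ⊃ not update_record); contrapositively O(update_record ⊃ not approve_log). Since O(update_record) holds, K gives O(not approve_log).
Premise 8, O(notify_kin ⊃ approve_log), contraposes to O(not approve_log ⊃ not notify_kin); with O(not approve_log) we get O(not notify_kin).
So O(not notify_kin) holds, i.e. notify_kin is forbidden. None of the other listed options is forbidden under the premises.

notify_kin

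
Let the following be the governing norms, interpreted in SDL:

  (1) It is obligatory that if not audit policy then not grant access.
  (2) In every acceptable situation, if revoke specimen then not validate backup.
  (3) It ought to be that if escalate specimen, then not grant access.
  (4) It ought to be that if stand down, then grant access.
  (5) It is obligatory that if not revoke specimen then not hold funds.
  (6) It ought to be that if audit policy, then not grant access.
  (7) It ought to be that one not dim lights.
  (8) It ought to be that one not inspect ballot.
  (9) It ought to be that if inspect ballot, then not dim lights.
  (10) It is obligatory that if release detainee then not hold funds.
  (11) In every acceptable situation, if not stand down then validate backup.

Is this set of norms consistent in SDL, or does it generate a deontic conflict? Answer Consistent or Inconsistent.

Premise 9 is O(inspect_ballot → ¬dim_lights); even if O(¬dim_lights) held, inferring O(inspect_ballot) would be affirming the consequent — invalid.
So O(inspect_ballot) is not derivable, and the apparent clash with O(¬inspect_ballot) does not arise.
A world satisfying every obligation exists (e.g. audit_policy=false, dim_lights=false, escalate_specimen=false, grant_access=false, hold_funds=false, inspect_ballot=false, release_detainee=false, revoke_specimen=false, stand_down=false, validate_backup=true); no atom is both obligatory and forbidden, so the set is consistent.

Consistent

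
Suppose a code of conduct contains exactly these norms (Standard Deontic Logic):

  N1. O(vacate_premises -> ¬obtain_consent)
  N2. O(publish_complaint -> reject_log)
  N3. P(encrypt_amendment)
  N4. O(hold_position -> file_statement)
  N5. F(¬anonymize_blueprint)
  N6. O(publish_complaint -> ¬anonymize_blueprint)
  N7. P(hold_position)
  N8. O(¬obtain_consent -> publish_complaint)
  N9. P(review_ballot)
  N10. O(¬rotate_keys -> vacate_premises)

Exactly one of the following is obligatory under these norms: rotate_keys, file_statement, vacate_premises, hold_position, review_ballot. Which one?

rotate_keys

Premise 5, F(¬anonymize_blueprint), is equivalent to O(anonymize_blueprint).
The contrapositive of premise 6 (O(publish_complaint -> ¬anonymize_blueprint)) is O(anonymize_blueprint -> ¬publish_complaint), and O(anonymize_blueprint) is already established, so O(¬publish_complaint).
Premise 8 is O(¬obtain_consent -> publish_complaint); contrapositively O(¬publish_complaint -> obtain_consent). Since O(¬publish_complaint) holds, K gives O(obtain_consent).
The contrapositive of premise 1 (O(vacate_premises -> ¬obtain_consent)) is O(obtain_consent -> ¬vacate_premises), and O(obtain_consent) is already established, so O(¬vacate_premises).
The contrapositive of premise 10 (O(¬rotate_keys -> vacate_premises)) is O(¬vacate_premises -> rotate_keys), and O(¬vacate_premises) is already established, so O(rotate_keys).
So O(rotate_keys) holds — rotate_keys is obligatory. None of the other listed options is made obligatory by any chain of premises.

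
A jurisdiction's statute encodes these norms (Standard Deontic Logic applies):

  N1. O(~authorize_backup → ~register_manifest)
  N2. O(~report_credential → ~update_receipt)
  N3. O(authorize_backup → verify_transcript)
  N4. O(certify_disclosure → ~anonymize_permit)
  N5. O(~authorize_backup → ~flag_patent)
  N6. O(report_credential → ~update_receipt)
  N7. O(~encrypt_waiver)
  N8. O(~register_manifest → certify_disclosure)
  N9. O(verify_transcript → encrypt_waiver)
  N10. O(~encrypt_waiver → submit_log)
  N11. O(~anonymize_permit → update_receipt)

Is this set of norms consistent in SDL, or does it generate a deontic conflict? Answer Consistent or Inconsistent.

Inconsistent

By case analysis on ~report_credential: premise 2 gives O(~report_credential → ~update_receipt) and premise 6 gives O(report_credential → ~update_receipt), so O(~update_receipt) either way.
Premise 11 is O(~anonymize_permit → update_receipt); contrapositively O(~update_receipt → anonymize_permit). Since O(~update_receipt) holds, K gives O(anonymize_permit).
Premise 4 is O(certify_disclosure → ~anonymize_permit); contrapositively O(anonymize_permit → ~certify_disclosure). Since O(anonymize_permit) holds, K gives O(~certify_disclosure).
Premise 8 is O(~register_manifest → certify_disclosure); contrapositively O(~certify_disclosure → register_manifest). Since O(~certify_disclosure) holds, K gives O(register_manifest).
Premise 1, O(~authorize_backup → ~register_manifest), contraposes to O(register_manifest → authorize_backup); with O(register_manifest) we get O(authorize_backup).
From O(authorize_backup) and premise 3, O(authorize_backup → verify_transcript), we obtain O(verify_transcript).
With premise 9, O(verify_transcript → encrypt_waiver), the K-axiom yields O(encrypt_waiver).
But premise 7 directly asserts O(~encrypt_waiver).
We now have both O(encrypt_waiver) and O(~encrypt_waiver) — encrypt_waiver is simultaneously obligatory and forbidden, violating the D-axiom.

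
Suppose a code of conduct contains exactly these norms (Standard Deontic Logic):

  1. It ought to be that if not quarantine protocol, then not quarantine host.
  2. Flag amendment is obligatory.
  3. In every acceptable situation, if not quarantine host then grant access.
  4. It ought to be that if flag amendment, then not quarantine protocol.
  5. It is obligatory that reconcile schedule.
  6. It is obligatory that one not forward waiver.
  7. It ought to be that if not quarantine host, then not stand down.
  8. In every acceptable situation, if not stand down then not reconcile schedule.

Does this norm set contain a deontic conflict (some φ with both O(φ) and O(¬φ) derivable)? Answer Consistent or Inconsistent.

Premise 5 states O(reconcile_schedule) outright.
Premise 8 is O(¬stand_down → ¬reconcile_schedule); contrapositively O(reconcile_schedule → stand_down). Since O(reconcile_schedule) holds, K gives O(stand_down).
Premise 7 is O(¬quarantine_host → ¬stand_down); contrapositively O(stand_down → quarantine_host). Since O(stand_down) holds, K gives O(quarantine_host).
Premise 1 is O(¬quarantine_protocol → ¬quarantine_host); contrapositively O(quarantine_host → quarantine_protocol). Since O(quarantine_host) holds, K gives O(quarantine_protocol).
Premise 4 is O(flag_amendment → ¬quarantine_protocol); contrapositively O(quarantine_protocol → ¬flag_amendment). Since O(quarantine_protocol) holds, K gives O(¬flag_amendment).
However, premise 2 gives O(flag_amendment).
We now have both O(¬flag_amendment) and O(flag_amendment) — flag_amendment is simultaneously obligatory and forbidden, violating the D-axiom.

Inconsistent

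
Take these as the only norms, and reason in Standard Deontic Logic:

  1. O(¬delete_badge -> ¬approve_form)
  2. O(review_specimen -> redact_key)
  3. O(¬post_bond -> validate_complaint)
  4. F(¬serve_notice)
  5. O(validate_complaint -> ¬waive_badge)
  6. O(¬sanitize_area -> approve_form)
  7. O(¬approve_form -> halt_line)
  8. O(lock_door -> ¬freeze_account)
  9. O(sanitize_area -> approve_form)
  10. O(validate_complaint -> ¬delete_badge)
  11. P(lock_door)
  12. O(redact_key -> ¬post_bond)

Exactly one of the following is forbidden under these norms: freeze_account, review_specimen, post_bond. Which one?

review_specimen

Premises 6 and 9 cover both cases: O(¬sanitize_area -> approve_form) and O(sanitize_area -> approve_form). Since ¬sanitize_area ∨ sanitize_area is a tautology, O(approve_form) follows.
Premise 1 is O(¬delete_badge -> ¬approve_form); contrapositively O(approve_form -> delete_badge). Since O(approve_form) holds, K gives O(delete_badge).
Premise 10 is O(validate_complaint -> ¬delete_badge); contrapositively O(delete_badge -> ¬validate_complaint). Since O(delete_badge) holds, K gives O(¬validate_complaint).
The contrapositive of premise 3 (O(¬post_bond -> validate_complaint)) is O(¬validate_complaint -> post_bond), and O(¬validate_complaint) is already established, so O(post_bond).
Premise 12 is O(redact_key -> ¬post_bond); contrapositively O(post_bond -> ¬redact_key). Since O(post_bond) holds, K gives O(¬redact_key).
The contrapositive of premise 2 (O(review_specimen -> redact_key)) is O(¬redact_key -> ¬review_specimen), and O(¬redact_key) is already established, so O(¬review_specimen).
So O(¬review_specimen) holds, i.e. review_specimen is forbidden. None of the other listed options is forbidden under the premises.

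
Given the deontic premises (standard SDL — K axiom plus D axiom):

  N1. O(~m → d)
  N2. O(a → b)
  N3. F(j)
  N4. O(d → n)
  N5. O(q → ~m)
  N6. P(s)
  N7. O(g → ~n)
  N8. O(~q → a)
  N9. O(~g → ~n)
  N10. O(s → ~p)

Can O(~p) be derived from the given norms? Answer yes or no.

Premise 10 is O(s → ~p), but O(s) is not derivable from the premises (the permission P(s) asserts only ~O(~s), not O(s)), so it does not yield O(~p).
No other premise forces O(~p). An ideal world satisfying every premise can still have ~p false, so O(~p) is not derivable.

No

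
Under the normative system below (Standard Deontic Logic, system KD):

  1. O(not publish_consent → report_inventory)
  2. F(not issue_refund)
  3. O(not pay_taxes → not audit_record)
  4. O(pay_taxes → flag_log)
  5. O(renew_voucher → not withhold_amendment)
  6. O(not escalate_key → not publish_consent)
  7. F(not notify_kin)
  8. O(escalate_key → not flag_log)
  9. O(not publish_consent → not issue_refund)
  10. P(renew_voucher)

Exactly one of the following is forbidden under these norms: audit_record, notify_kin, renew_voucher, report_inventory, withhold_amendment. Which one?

Premise 2 is F(not issue_refund), i.e. O(issue_refund).
Premise 9, O(not publish_consent → not issue_refund), contraposes to O(issue_refund → publish_consent); with O(issue_refund) we get O(publish_consent).
Premise 6, O(not escalate_key → not publish_consent), contraposes to O(publish_consent → escalate_key); with O(publish_consent) we get O(escalate_key).
Premise 8 is O(escalate_key → not flag_log); since O(escalate_key), deontic closure gives O(not flag_log).
The contrapositive of premise 4 (O(pay_taxes → flag_log)) is O(not flag_log → not pay_taxes), and O(not flag_log) is already established, so O(not pay_taxes).
With premise 3, O(not pay_taxes → not audit_record), the K-axiom yields O(not audit_record).
So O(not audit_record) holds, i.e. audit_record is forbidden. None of the other listed options is forbidden under the premises.

audit_record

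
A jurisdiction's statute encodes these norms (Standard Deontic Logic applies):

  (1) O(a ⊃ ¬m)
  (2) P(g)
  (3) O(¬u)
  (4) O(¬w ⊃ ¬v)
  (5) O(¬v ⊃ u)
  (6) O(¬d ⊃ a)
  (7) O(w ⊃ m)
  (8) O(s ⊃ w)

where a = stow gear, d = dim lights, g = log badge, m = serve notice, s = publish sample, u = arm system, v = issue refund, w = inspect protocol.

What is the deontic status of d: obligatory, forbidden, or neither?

Obligatory

Premise 3 gives O(¬u).
Premise 5, O(¬v ⊃ u), contraposes to O(¬u ⊃ v); with O(¬u) we get O(v).
Premise 4 is O(¬w ⊃ ¬v); contrapositively O(v ⊃ w). Since O(v) holds, K gives O(w).
Applying K to premise 7 (O(w ⊃ m)) and O(w) yields O(m).
Premise 1, O(a ⊃ ¬m), contraposes to O(m ⊃ ¬a); with O(m) we get O(¬a).
Premise 6 is O(¬d ⊃ a); contrapositively O(¬a ⊃ d). Since O(¬a) holds, K gives O(d).
Premises 2, 8 do not contribute to this derivation.
Hence d is obligatory.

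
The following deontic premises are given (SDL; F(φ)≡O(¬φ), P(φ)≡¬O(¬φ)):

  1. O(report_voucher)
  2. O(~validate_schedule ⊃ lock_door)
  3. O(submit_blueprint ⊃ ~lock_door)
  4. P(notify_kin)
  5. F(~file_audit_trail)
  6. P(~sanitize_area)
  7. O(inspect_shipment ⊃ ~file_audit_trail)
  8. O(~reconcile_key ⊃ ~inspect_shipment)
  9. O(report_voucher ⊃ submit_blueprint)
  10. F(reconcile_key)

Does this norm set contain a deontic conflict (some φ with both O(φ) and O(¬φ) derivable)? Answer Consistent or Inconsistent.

Premise 7 is O(inspect_shipment ⊃ ~file_audit_trail), but O(inspect_shipment) is not derivable from the premises, so it does not yield O(~file_audit_trail).
So O(~file_audit_trail) is not derivable, and the apparent clash with O(file_audit_trail) does not arise.
A world satisfying every obligation exists (e.g. file_audit_trail=true, inspect_shipment=false, lock_door=false, notify_kin=false, reconcile_key=false, report_voucher=true, sanitize_area=false, submit_blueprint=true, validate_schedule=true); no atom is both obligatory and forbidden, so the set is consistent.

Consistent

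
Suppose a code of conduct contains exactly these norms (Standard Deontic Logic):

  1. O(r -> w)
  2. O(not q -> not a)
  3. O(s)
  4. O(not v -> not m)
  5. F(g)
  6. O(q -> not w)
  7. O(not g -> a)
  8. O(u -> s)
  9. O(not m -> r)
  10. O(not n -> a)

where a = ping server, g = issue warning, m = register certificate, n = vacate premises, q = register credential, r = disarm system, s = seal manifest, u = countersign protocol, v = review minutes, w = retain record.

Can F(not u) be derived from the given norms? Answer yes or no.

No

Premise 8 is O(u -> s); even if O(s) held, inferring O(u) would be affirming the consequent — invalid.
No other premise forces O(u). An ideal world satisfying every premise can still have not u true, so F(not u) is not derivable.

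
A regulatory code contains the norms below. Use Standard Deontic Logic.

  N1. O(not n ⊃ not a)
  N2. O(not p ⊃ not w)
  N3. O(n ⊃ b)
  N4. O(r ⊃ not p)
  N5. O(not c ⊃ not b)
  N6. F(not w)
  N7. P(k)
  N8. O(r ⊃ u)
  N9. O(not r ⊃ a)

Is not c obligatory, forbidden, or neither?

F(not w) at premise 6 means O(w).
Premise 2 is O(not p ⊃ not w); contrapositively O(w ⊃ p). Since O(w) holds, K gives O(p).
Premise 4 is O(r ⊃ not p); contrapositively O(p ⊃ not r). Since O(p) holds, K gives O(not r).
From O(not r) and premise 9, O(not r ⊃ a), we obtain O(a).
Premise 1, O(not n ⊃ not a), contraposes to O(a ⊃ n); with O(a) we get O(n).
Premise 3 is O(n ⊃ b); since O(n), deontic closure gives O(b).
The contrapositive of premise 5 (O(not c ⊃ not b)) is O(b ⊃ c), and O(b) is already established, so O(c).
Premises 7, 8 do not contribute to this derivation.
Thus O(c), which is F(not c): not c is forbidden.

Forbidden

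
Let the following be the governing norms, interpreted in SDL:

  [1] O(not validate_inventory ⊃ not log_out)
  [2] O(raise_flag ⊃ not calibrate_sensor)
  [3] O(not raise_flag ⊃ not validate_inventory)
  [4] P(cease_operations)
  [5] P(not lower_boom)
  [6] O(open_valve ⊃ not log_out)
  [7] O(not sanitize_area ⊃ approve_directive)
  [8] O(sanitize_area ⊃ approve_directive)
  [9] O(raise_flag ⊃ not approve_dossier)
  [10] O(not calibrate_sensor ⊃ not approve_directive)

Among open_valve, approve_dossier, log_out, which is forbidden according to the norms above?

By case analysis on not sanitize_area: premise 7 gives O(not sanitize_area ⊃ approve_directive) and premise 8 gives O(sanitize_area ⊃ approve_directive), so O(approve_directive) either way.
The contrapositive of premise 10 (O(not calibrate_sensor ⊃ not approve_directive)) is O(approve_directive ⊃ calibrate_sensor), and O(approve_directive) is already established, so O(calibrate_sensor).
Premise 2, O(raise_flag ⊃ not calibrate_sensor), contraposes to O(calibrate_sensor ⊃ not raise_flag); with O(calibrate_sensor) we get O(not raise_flag).
Premise 3 is O(not raise_flag ⊃ not validate_inventory); since O(not raise_flag), deontic closure gives O(not validate_inventory).
Premise 1 is O(not validate_inventory ⊃ not log_out); since O(not validate_inventory), deontic closure gives O(not log_out).
So O(not log_out) holds, i.e. log_out is forbidden. None of the other listed options is forbidden under the premises.

log_out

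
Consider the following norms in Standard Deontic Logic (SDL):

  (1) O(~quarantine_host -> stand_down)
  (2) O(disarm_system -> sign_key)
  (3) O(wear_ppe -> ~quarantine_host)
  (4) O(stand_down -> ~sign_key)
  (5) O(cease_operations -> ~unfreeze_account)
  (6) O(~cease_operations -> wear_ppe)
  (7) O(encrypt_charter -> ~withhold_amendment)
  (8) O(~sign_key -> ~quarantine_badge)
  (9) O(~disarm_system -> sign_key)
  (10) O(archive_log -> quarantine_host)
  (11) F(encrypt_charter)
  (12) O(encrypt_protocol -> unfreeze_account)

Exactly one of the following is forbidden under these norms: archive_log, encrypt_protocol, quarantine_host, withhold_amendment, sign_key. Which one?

Premises 2 and 9 are O(disarm_system -> sign_key) and O(~disarm_system -> sign_key); every ideal world satisfies disarm_system or ~disarm_system, so in either case sign_key holds — hence O(sign_key).
Premise 4 is O(stand_down -> ~sign_key); contrapositively O(sign_key -> ~stand_down). Since O(sign_key) holds, K gives O(~stand_down).
The contrapositive of premise 1 (O(~quarantine_host -> stand_down)) is O(~stand_down -> quarantine_host), and O(~stand_down) is already established, so O(quarantine_host).
Premise 3 is O(wear_ppe -> ~quarantine_host); contrapositively O(quarantine_host -> ~wear_ppe). Since O(quarantine_host) holds, K gives O(~wear_ppe).
The contrapositive of premise 6 (O(~cease_operations -> wear_ppe)) is O(~wear_ppe -> cease_operations), and O(~wear_ppe) is already established, so O(cease_operations).
With premise 5, O(cease_operations -> ~unfreeze_account), the K-axiom yields O(~unfreeze_account).
Premise 12 is O(encrypt_protocol -> unfreeze_account); contrapositively O(~unfreeze_account -> ~encrypt_protocol). Since O(~unfreeze_account) holds, K gives O(~encrypt_protocol).
So O(~encrypt_protocol) holds, i.e. encrypt_protocol is forbidden. None of the other listed options is forbidden under the premises.

encrypt_protocol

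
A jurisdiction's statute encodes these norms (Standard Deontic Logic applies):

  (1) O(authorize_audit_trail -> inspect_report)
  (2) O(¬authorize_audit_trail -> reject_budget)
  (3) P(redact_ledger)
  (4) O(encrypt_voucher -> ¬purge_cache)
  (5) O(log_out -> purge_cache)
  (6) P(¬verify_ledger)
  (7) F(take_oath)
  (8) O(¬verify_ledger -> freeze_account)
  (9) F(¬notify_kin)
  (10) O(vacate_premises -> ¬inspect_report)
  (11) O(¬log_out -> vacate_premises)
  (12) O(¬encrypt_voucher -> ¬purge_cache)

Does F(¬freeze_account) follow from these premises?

Premise 8 is O(¬verify_ledger -> freeze_account), but O(¬verify_ledger) is not derivable from the premises (the permission P(¬verify_ledger) asserts only ¬O(verify_ledger), not O(¬verify_ledger)), so it does not yield O(freeze_account).
No other premise forces O(freeze_account). An ideal world satisfying every premise can still have ¬freeze_account true, so F(¬freeze_account) is not derivable.

No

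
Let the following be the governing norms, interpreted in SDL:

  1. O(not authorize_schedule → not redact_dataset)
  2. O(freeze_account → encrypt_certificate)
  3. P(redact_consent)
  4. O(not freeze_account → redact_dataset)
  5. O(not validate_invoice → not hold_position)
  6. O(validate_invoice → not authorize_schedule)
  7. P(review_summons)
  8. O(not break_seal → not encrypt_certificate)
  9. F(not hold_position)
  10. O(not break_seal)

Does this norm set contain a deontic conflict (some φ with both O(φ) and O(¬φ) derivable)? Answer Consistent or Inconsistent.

Inconsistent

F(not hold_position) at premise 9 means O(hold_position).
Premise 5, O(not validate_invoice → not hold_position), contraposes to O(hold_position → validate_invoice); with O(hold_position) we get O(validate_invoice).
From O(validate_invoice) and premise 6, O(validate_invoice → not authorize_schedule), we obtain O(not authorize_schedule).
With premise 1, O(not authorize_schedule → not redact_dataset), the K-axiom yields O(not redact_dataset).
Premise 4 is O(not freeze_account → redact_dataset); contrapositively O(not redact_dataset → freeze_account). Since O(not redact_dataset) holds, K gives O(freeze_account).
From O(freeze_account) and premise 2, O(freeze_account → encrypt_certificate), we obtain O(encrypt_certificate).
Premise 8 is O(not break_seal → not encrypt_certificate); contrapositively O(encrypt_certificate → break_seal). Since O(encrypt_certificate) holds, K gives O(break_seal).
Yet premise 10 states O(not break_seal).
We now have both O(break_seal) and O(not break_seal) — break_seal is simultaneously obligatory and forbidden, violating the D-axiom.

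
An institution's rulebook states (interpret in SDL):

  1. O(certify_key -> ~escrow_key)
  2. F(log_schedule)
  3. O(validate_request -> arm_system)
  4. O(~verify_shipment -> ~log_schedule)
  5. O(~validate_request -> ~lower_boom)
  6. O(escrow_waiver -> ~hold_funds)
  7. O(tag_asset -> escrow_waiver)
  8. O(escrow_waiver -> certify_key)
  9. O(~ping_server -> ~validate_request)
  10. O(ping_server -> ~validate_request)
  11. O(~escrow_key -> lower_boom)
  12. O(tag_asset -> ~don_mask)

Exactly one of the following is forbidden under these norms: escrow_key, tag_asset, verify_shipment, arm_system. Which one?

Premises 10 and 9 cover both cases: O(ping_server -> ~validate_request) and O(~ping_server -> ~validate_request). Since ping_server ∨ ~ping_server is a tautology, O(~validate_request) follows.
From O(~validate_request) and premise 5, O(~validate_request -> ~lower_boom), we obtain O(~lower_boom).
Premise 11 is O(~escrow_key -> lower_boom); contrapositively O(~lower_boom -> escrow_key). Since O(~lower_boom) holds, K gives O(escrow_key).
Premise 1, O(certify_key -> ~escrow_key), contraposes to O(escrow_key -> ~certify_key); with O(escrow_key) we get O(~certify_key).
The contrapositive of premise 8 (O(escrow_waiver -> certify_key)) is O(~certify_key -> ~escrow_waiver), and O(~certify_key) is already established, so O(~escrow_waiver).
Premise 7 is O(tag_asset -> escrow_waiver); contrapositively O(~escrow_waiver -> ~tag_asset). Since O(~escrow_waiver) holds, K gives O(~tag_asset).
So O(~tag_asset) holds, i.e. tag_asset is forbidden. None of the other listed options is forbidden under the premises.

tag_asset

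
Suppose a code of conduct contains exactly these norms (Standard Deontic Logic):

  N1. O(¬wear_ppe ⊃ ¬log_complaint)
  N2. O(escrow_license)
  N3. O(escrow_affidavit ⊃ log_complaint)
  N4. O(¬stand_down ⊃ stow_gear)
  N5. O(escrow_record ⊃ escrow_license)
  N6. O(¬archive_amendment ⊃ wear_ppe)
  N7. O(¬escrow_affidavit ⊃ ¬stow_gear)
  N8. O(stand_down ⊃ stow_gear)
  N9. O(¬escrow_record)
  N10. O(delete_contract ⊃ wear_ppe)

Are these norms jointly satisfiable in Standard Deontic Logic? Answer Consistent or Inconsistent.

Premise 5 is O(escrow_record ⊃ escrow_license); even if O(escrow_license) held, inferring O(escrow_record) would be affirming the consequent — invalid.
So O(escrow_record) is not derivable, and the apparent clash with O(¬escrow_record) does not arise.
A world satisfying every obligation exists (e.g. archive_amendment=false, delete_contract=false, escrow_affidavit=true, escrow_license=true, escrow_record=false, log_complaint=true, stand_down=false, stow_gear=true, wear_ppe=true); no atom is both obligatory and forbidden, so the set is consistent.

Consistent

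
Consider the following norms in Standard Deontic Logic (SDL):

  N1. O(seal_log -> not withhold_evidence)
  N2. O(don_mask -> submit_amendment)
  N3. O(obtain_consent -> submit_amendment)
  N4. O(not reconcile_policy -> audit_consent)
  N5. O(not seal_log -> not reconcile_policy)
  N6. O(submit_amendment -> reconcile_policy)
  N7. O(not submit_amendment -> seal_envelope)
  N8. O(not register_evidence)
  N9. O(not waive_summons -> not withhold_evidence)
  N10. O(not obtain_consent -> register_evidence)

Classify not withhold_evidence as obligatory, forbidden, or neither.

From premise 8 we have O(not register_evidence).
Premise 10 is O(not obtain_consent -> register_evidence); contrapositively O(not register_evidence -> obtain_consent). Since O(not register_evidence) holds, K gives O(obtain_consent).
Premise 3 is O(obtain_consent -> submit_amendment); since O(obtain_consent), deontic closure gives O(submit_amendment).
With premise 6, O(submit_amendment -> reconcile_policy), the K-axiom yields O(reconcile_policy).
The contrapositive of premise 5 (O(not seal_log -> not reconcile_policy)) is O(reconcile_policy -> seal_log), and O(reconcile_policy) is already established, so O(seal_log).
Premise 1 is O(seal_log -> not withhold_evidence); since O(seal_log), deontic closure gives O(not withhold_evidence).
Premises 2, 4, 7, 9 do not contribute to this derivation.
Hence not withhold_evidence is obligatory.

Obligatory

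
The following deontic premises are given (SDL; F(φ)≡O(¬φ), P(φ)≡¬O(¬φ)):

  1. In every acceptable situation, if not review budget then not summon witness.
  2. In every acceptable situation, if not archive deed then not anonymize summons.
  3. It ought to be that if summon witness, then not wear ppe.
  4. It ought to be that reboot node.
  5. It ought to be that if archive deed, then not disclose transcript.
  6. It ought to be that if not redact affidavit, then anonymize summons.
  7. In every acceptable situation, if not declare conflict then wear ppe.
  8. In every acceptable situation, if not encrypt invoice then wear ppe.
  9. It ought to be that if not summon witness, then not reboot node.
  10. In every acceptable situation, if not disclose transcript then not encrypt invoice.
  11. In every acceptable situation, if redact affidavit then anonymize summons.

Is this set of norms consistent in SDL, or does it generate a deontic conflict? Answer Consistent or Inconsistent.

By case analysis on ¬redact_affidavit: premise 6 gives O(¬redact_affidavit → anonymize_summons) and premise 11 gives O(redact_affidavit → anonymize_summons), so O(anonymize_summons) either way.
The contrapositive of premise 2 (O(¬archive_deed → ¬anonymize_summons)) is O(anonymize_summons → archive_deed), and O(anonymize_summons) is already established, so O(archive_deed).
Applying K to premise 5 (O(archive_deed → ¬disclose_transcript)) and O(archive_deed) yields O(¬disclose_transcript).
Applying K to premise 10 (O(¬disclose_transcript → ¬encrypt_invoice)) and O(¬disclose_transcript) yields O(¬encrypt_invoice).
With premise 8, O(¬encrypt_invoice → wear_ppe), the K-axiom yields O(wear_ppe).
Premise 3, O(summon_witness → ¬wear_ppe), contraposes to O(wear_ppe → ¬summon_witness); with O(wear_ppe) we get O(¬summon_witness).
From O(¬summon_witness) and premise 9, O(¬summon_witness → ¬reboot_node), we obtain O(¬reboot_node).
But premise 4 directly asserts O(reboot_node).
We now have both O(¬reboot_node) and O(reboot_node) — reboot_node is simultaneously obligatory and forbidden, violating the D-axiom.

Inconsistent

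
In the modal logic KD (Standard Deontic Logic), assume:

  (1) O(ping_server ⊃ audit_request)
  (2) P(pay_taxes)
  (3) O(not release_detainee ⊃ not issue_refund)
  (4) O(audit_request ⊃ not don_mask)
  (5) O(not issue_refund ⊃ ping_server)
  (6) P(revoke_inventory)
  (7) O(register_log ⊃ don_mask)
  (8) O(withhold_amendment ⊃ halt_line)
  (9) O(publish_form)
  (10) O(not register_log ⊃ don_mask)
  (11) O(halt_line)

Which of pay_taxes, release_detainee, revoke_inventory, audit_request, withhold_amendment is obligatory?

release_detainee

Premises 10 and 7 are O(not register_log ⊃ don_mask) and O(register_log ⊃ don_mask); every ideal world satisfies not register_log or register_log, so in either case don_mask holds — hence O(don_mask).
Premise 4 is O(audit_request ⊃ not don_mask); contrapositively O(don_mask ⊃ not audit_request). Since O(don_mask) holds, K gives O(not audit_request).
The contrapositive of premise 1 (O(ping_server ⊃ audit_request)) is O(not audit_request ⊃ not ping_server), and O(not audit_request) is already established, so O(not ping_server).
Premise 5, O(not issue_refund ⊃ ping_server), contraposes to O(not ping_server ⊃ issue_refund); with O(not ping_server) we get O(issue_refund).
Premise 3, O(not release_detainee ⊃ not issue_refund), contraposes to O(issue_refund ⊃ release_detainee); with O(issue_refund) we get O(release_detainee).
So O(release_detainee) holds — release_detainee is obligatory. None of the other listed options is made obligatory by any chain of premises.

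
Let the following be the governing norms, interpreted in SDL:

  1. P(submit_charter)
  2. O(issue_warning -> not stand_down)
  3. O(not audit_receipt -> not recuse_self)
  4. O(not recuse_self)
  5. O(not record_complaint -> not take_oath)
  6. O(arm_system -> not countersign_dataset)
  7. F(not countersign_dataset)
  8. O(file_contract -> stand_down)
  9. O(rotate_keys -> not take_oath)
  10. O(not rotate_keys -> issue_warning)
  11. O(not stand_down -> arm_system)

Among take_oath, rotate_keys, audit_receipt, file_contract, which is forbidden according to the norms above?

Premise 7 is F(not countersign_dataset), i.e. O(countersign_dataset).
Premise 6 is O(arm_system -> not countersign_dataset); contrapositively O(countersign_dataset -> not arm_system). Since O(countersign_dataset) holds, K gives O(not arm_system).
Premise 11, O(not stand_down -> arm_system), contraposes to O(not arm_system -> stand_down); with O(not arm_system) we get O(stand_down).
The contrapositive of premise 2 (O(issue_warning -> not stand_down)) is O(stand_down -> not issue_warning), and O(stand_down) is already established, so O(not issue_warning).
The contrapositive of premise 10 (O(not rotate_keys -> issue_warning)) is O(not issue_warning -> rotate_keys), and O(not issue_warning) is already established, so O(rotate_keys).
With premise 9, O(rotate_keys -> not take_oath), the K-axiom yields O(not take_oath).
So O(not take_oath) holds, i.e. take_oath is forbidden. None of the other listed options is forbidden under the premises.

take_oath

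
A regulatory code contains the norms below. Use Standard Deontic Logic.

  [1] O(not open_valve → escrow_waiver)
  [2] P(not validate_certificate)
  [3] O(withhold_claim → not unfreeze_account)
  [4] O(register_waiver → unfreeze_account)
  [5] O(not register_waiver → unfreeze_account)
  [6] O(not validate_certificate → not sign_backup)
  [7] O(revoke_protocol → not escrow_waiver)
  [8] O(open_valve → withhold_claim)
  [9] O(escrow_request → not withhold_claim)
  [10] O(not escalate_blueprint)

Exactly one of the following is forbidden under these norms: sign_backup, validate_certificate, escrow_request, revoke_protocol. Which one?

revoke_protocol

Premises 5 and 4 cover both cases: O(not register_waiver → unfreeze_account) and O(register_waiver → unfreeze_account). Since not register_waiver ∨ register_waiver is a tautology, O(unfreeze_account) follows.
Premise 3, O(withhold_claim → not unfreeze_account), contraposes to O(unfreeze_account → not withhold_claim); with O(unfreeze_account) we get O(not withhold_claim).
Premise 8 is O(open_valve → withhold_claim); contrapositively O(not withhold_claim → not open_valve). Since O(not withhold_claim) holds, K gives O(not open_valve).
Applying K to premise 1 (O(not open_valve → escrow_waiver)) and O(not open_valve) yields O(escrow_waiver).
Premise 7, O(revoke_protocol → not escrow_waiver), contraposes to O(escrow_waiver → not revoke_protocol); with O(escrow_waiver) we get O(not revoke_protocol).
So O(not revoke_protocol) holds, i.e. revoke_protocol is forbidden. None of the other listed options is forbidden under the premises.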